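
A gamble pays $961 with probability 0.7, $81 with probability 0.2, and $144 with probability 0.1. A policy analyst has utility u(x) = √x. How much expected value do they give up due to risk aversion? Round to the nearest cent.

E[u] = 0.7·√961 + 0.2·√81 + 0.1·√144 = 0.7·31 + 0.2·9 + 0.1·12 = 24.7
CE = (24.7)² = 610.09
Risk premium = EV − CE = 703.3 − 610.09 = 93.21

$93.21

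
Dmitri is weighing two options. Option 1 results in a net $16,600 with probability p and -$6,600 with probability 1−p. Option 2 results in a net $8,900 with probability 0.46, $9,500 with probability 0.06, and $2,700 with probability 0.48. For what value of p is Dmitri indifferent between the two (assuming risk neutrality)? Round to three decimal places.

p = 0.541

EV(Option 2) = 0.46 × 8900 + 0.06 × 9500 + 0.48 × 2700 = 4094 + 570 + 1296 = 5960
p·16600 + (1−p)·(-6600) = 5960
23200p − 6600 = 5960
p = (5960 + 6600) / 23200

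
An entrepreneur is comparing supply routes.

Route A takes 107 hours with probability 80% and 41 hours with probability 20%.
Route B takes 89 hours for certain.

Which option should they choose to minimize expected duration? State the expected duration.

Route A = 0.8 × 107 + 0.2 × 41 = 85.6 + 8.2 = 93.8
Route B: 89 (certain)

Route B (89 hours)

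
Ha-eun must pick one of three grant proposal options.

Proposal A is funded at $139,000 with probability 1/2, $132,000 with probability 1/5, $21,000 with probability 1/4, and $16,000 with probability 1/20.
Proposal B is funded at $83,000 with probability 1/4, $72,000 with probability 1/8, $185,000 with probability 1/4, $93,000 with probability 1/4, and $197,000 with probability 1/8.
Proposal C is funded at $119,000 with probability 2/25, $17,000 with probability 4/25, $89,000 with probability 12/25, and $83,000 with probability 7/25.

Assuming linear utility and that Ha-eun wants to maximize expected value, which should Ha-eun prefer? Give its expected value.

Proposal B ($123,875)

Proposal A = 1/2 × 139000 + 1/5 × 132000 + 1/4 × 21000 + 1/20 × 16000 = 69500 + 26400 + 5250 + 800 = 101950
Proposal B = 1/4 × 83000 + 1/8 × 72000 + 1/4 × 185000 + 1/4 × 93000 + 1/8 × 197000 = 20750 + 9000 + 46250 + 23250 + 24625 = 123875
Proposal C = 2/25 × 119000 + 4/25 × 17000 + 12/25 × 89000 + 7/25 × 83000 = 9520 + 2720 + 42720 + 23240 = 78200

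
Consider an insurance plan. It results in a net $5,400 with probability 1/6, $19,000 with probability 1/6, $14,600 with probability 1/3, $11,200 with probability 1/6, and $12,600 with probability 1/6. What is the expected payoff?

$12,900

EV = 1/6 × 5400 + 1/6 × 19000 + 1/3 × 14600 + 1/6 × 11200 + 1/6 × 12600 = 900 + 3166.6667 + 4866.6667 + 1866.6667 + 2100 = 12900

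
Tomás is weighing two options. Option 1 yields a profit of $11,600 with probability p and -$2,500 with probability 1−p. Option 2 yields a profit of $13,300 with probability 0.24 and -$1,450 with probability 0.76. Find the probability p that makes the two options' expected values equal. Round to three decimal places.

p = 0.326

EV(Option 2) = 0.24 × 13300 + 0.76 × (-1450) = 3192 − 1102 = 2090
p·11600 + (1−p)·(-2500) = 2090
14100p − 2500 = 2090
p = (2090 + 2500) / 14100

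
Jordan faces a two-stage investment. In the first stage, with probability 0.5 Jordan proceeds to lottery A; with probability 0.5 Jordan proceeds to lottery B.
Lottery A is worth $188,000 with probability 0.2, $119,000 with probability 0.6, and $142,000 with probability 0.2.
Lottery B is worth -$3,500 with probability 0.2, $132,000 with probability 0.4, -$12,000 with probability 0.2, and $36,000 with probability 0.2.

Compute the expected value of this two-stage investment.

EV(A) = 0.2 × 188000 + 0.6 × 119000 + 0.2 × 142000 = 37600 + 71400 + 28400 = 137400
EV(B) = 0.2 × (-3500) + 0.4 × 132000 + 0.2 × (-12000) + 0.2 × 36000 = -700 + 52800 − 2400 + 7200 = 56900
Overall = 0.5 × 137400 + 0.5 × 56900 = 68700 + 28450 = 97150

$97,150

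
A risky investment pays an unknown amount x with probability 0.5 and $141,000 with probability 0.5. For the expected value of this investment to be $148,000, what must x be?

x = $155,000

0.5·x + 0.5·141000 = 148000
0.5·x = 148000 − 70500 = 77500
x = 77500 / 0.5 = 155000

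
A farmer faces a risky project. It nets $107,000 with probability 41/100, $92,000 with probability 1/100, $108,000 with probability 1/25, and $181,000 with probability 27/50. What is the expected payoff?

EV = 41/100 × 107000 + 1/100 × 92000 + 1/25 × 108000 + 27/50 × 181000 = 43870 + 920 + 4320 + 97740 = 146850

$146,850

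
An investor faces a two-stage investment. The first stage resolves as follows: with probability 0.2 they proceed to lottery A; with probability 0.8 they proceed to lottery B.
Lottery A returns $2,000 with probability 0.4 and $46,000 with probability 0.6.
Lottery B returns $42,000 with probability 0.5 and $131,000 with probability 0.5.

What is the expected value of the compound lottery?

$74,880

EV(A) = 0.4 × 2000 + 0.6 × 46000 = 800 + 27600 = 28400
EV(B) = 0.5 × 42000 + 0.5 × 131000 = 21000 + 65500 = 86500
Overall = 0.2 × 28400 + 0.8 × 86500 = 5680 + 69200 = 74880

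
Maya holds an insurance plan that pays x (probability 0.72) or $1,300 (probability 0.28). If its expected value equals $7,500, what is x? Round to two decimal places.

x = $9,911.11

0.72·x + 0.28·1300 = 7500
0.72·x = 7500 − 364 = 7136
x = 7136 / 0.72 = 9911.1111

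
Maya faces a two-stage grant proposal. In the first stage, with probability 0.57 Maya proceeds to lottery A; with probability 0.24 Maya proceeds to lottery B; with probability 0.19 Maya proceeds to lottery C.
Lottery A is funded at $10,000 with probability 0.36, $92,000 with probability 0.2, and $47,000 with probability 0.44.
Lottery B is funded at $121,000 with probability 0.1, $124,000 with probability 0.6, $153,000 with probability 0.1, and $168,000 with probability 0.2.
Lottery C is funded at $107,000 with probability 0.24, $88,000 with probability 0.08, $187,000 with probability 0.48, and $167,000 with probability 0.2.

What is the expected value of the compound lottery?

EV(A) = 0.36 × 10000 + 0.2 × 92000 + 0.44 × 47000 = 3600 + 18400 + 20680 = 42680
EV(B) = 0.1 × 121000 + 0.6 × 124000 + 0.1 × 153000 + 0.2 × 168000 = 12100 + 74400 + 15300 + 33600 = 135400
EV(C) = 0.24 × 107000 + 0.08 × 88000 + 0.48 × 187000 + 0.2 × 167000 = 25680 + 7040 + 89760 + 33400 = 155880
Overall = 0.57 × 42680 + 0.24 × 135400 + 0.19 × 155880 = 24327.6 + 32496 + 29617.2 = 86440.8

$86,440.80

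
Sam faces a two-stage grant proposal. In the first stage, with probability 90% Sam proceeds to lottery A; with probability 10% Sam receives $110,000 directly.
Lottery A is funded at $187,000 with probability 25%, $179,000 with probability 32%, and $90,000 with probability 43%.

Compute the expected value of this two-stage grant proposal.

EV(A) = 0.25 × 187000 + 0.32 × 179000 + 0.43 × 90000 = 46750 + 57280 + 38700 = 142730
Branch B: 110000 (certain)
Overall = 0.9 × 142730 + 0.1 × 110000 = 128457 + 11000 = 139457

$139,457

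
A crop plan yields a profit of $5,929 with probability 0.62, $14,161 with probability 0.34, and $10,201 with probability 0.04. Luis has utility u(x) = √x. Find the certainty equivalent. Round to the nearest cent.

$8,508.22

E[u] = 0.62·√5929 + 0.34·√14161 + 0.04·√10201 = 0.62·77 + 0.34·119 + 0.04·101 = 92.24
CE = (92.24)² = 8508.2176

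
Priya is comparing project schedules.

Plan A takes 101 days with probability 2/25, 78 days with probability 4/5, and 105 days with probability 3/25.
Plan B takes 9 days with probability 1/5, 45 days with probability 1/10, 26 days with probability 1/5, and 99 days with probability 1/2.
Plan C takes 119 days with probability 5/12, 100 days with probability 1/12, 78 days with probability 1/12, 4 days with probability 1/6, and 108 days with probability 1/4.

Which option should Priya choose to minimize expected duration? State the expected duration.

Plan B (61 days)

Plan A = 2/25 × 101 + 4/5 × 78 + 3/25 × 105 = 8.08 + 62.4 + 12.6 = 83.08
Plan B = 1/5 × 9 + 1/10 × 45 + 1/5 × 26 + 1/2 × 99 = 1.8 + 4.5 + 5.2 + 49.5 = 61
Plan C = 5/12 × 119 + 1/12 × 100 + 1/12 × 78 + 1/6 × 4 + 1/4 × 108 = 49.5833 + 8.3333 + 6.5 + 0.6667 + 27 = 92.0833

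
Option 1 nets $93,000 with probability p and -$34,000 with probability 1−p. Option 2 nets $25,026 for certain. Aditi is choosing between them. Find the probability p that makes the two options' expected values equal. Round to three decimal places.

p·93000 + (1−p)·(-34000) = 25026
127000p − 34000 = 25026
p = (25026 + 34000) / 127000

p = 0.465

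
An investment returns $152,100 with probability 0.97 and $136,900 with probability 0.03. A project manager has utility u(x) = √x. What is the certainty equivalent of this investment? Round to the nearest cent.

$151,632.36

E[u] = 0.97·√152100 + 0.03·√136900 = 0.97·390 + 0.03·370 = 389.4
CE = (389.4)² = 151632.36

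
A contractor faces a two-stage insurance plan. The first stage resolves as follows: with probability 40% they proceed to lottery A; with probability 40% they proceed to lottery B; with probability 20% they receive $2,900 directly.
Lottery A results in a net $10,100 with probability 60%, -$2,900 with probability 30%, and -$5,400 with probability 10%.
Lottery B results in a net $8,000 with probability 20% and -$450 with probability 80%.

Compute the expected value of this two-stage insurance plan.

$2,936

EV(A) = 0.6 × 10100 + 0.3 × (-2900) + 0.1 × (-5400) = 6060 − 870 − 540 = 4650
EV(B) = 0.2 × 8000 + 0.8 × (-450) = 1600 − 360 = 1240
Branch C: 2900 (certain)
Overall = 0.4 × 4650 + 0.4 × 1240 + 0.2 × 2900 = 1860 + 496 + 580 = 2936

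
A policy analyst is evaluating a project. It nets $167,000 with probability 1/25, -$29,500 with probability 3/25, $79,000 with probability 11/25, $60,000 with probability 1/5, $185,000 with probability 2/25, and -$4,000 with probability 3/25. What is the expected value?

$64,220

EV = 1/25 × 167000 + 3/25 × (-29500) + 11/25 × 79000 + 1/5 × 60000 + 2/25 × 185000 + 3/25 × (-4000) = 6680 − 3540 + 34760 + 12000 + 14800 − 480 = 64220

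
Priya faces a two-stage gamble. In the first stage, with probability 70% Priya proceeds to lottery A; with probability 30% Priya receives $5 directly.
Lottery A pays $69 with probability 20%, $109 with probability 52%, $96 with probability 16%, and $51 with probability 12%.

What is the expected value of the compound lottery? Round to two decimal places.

EV(A) = 0.2 × 69 + 0.52 × 109 + 0.16 × 96 + 0.12 × 51 = 13.8 + 56.68 + 15.36 + 6.12 = 91.96
Branch B: 5 (certain)
Overall = 0.7 × 91.96 + 0.3 × 5 = 64.372 + 1.5 = 65.872

$65.87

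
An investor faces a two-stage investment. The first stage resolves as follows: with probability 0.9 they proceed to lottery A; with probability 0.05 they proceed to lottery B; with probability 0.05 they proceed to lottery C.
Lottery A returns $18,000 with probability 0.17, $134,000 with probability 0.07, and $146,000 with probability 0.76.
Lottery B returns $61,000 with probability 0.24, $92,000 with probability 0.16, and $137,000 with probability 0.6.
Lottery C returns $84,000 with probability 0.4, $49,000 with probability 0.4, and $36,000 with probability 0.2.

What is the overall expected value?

$119,658

EV(A) = 0.17 × 18000 + 0.07 × 134000 + 0.76 × 146000 = 3060 + 9380 + 110960 = 123400
EV(B) = 0.24 × 61000 + 0.16 × 92000 + 0.6 × 137000 = 14640 + 14720 + 82200 = 111560
EV(C) = 0.4 × 84000 + 0.4 × 49000 + 0.2 × 36000 = 33600 + 19600 + 7200 = 60400
Overall = 0.9 × 123400 + 0.05 × 111560 + 0.05 × 60400 = 111060 + 5578 + 3020 = 119658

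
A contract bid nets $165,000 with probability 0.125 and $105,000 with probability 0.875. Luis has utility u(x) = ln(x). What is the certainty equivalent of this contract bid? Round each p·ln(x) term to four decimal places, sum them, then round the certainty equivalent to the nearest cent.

$111,101.56

E[u] = 0.125·ln(165000) + 0.875·ln(105000) = 1.5017 + 10.1165 = 11.6182
CE = e^11.6182 ≈ 111101.56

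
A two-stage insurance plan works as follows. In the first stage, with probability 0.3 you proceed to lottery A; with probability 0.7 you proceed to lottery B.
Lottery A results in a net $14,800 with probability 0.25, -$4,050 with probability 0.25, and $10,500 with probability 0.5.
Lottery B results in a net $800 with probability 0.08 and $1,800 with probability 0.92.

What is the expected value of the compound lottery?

EV(A) = 0.25 × 14800 + 0.25 × (-4050) + 0.5 × 10500 = 3700 − 1012.5 + 5250 = 7937.5
EV(B) = 0.08 × 800 + 0.92 × 1800 = 64 + 1656 = 1720
Overall = 0.3 × 7937.5 + 0.7 × 1720 = 2381.25 + 1204 = 3585.25

$3,585.25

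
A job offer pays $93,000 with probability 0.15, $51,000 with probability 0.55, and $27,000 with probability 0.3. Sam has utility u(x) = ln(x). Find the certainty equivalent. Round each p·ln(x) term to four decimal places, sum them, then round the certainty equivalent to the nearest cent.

E[u] = 0.15·ln(93000) + 0.55·ln(51000) + 0.3·ln(27000) = 1.7161 + 5.9618 + 3.0611 = 10.7390
CE = e^10.7390 ≈ 46119.91

$46,119.91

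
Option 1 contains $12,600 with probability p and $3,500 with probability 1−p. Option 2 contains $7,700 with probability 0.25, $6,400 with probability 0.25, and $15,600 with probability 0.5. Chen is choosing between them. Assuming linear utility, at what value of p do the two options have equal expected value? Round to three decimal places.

p = 0.860

EV(Option 2) = 0.25 × 7700 + 0.25 × 6400 + 0.5 × 15600 = 1925 + 1600 + 7800 = 11325
p·12600 + (1−p)·3500 = 11325
9100p + 3500 = 11325
p = (11325 − 3500) / 9100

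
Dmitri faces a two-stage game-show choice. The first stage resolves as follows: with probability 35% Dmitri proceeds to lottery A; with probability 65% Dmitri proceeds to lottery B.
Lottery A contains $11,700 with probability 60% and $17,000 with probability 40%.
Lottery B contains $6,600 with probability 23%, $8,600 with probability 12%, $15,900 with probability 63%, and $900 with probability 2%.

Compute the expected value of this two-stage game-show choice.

$13,017.25

EV(A) = 0.6 × 11700 + 0.4 × 17000 = 7020 + 6800 = 13820
EV(B) = 0.23 × 6600 + 0.12 × 8600 + 0.63 × 15900 + 0.02 × 900 = 1518 + 1032 + 10017 + 18 = 12585
Overall = 0.35 × 13820 + 0.65 × 12585 = 4837 + 8180.25 = 13017.25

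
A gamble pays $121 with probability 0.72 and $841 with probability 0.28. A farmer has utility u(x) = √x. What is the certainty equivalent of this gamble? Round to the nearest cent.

E[u] = 0.72·√121 + 0.28·√841 = 0.72·11 + 0.28·29 = 16.04
CE = (16.04)² = 257.2816

$257.28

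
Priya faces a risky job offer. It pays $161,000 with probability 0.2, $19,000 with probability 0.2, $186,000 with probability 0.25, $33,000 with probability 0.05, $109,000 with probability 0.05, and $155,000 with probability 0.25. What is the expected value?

EV = 0.2 × 161000 + 0.2 × 19000 + 0.25 × 186000 + 0.05 × 33000 + 0.05 × 109000 + 0.25 × 155000 = 32200 + 3800 + 46500 + 1650 + 5450 + 38750 = 128350

$128,350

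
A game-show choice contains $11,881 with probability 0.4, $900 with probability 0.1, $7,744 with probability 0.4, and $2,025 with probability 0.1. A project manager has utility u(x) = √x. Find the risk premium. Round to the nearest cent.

E[u] = 0.4·√11881 + 0.1·√900 + 0.4·√7744 + 0.1·√2025 = 0.4·109 + 0.1·30 + 0.4·88 + 0.1·45 = 86.3
CE = (86.3)² = 7447.69
Risk premium = EV − CE = 8142.5 − 7447.69 = 694.81

$694.81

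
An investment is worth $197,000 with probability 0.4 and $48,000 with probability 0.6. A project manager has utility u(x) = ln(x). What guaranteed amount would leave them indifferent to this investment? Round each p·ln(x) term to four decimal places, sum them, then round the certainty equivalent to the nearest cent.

E[u] = 0.4·ln(197000) + 0.6·ln(48000) = 4.8764 + 6.4674 = 11.3438
CE = e^11.3438 ≈ 84440.30

$84,440.30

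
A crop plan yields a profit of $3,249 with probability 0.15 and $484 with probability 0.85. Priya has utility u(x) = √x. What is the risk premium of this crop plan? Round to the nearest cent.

E[u] = 0.15·√3249 + 0.85·√484 = 0.15·57 + 0.85·22 = 27.25
CE = (27.25)² = 742.5625
Risk premium = EV − CE = 898.75 − 742.5625 = 156.1875

$156.19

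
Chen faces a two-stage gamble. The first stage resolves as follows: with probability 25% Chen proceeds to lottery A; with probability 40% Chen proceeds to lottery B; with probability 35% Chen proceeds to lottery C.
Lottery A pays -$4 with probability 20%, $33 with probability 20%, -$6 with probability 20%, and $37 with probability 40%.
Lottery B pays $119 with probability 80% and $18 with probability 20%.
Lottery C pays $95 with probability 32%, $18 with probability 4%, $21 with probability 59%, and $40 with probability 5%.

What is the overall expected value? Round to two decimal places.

$60.30

EV(A) = 0.2 × (-4) + 0.2 × 33 + 0.2 × (-6) + 0.4 × 37 = -0.8 + 6.6 − 1.2 + 14.8 = 19.4
EV(B) = 0.8 × 119 + 0.2 × 18 = 95.2 + 3.6 = 98.8
EV(C) = 0.32 × 95 + 0.04 × 18 + 0.59 × 21 + 0.05 × 40 = 30.4 + 0.72 + 12.39 + 2 = 45.51
Overall = 0.25 × 19.4 + 0.4 × 98.8 + 0.35 × 45.51 = 4.85 + 39.52 + 15.9285 = 60.2985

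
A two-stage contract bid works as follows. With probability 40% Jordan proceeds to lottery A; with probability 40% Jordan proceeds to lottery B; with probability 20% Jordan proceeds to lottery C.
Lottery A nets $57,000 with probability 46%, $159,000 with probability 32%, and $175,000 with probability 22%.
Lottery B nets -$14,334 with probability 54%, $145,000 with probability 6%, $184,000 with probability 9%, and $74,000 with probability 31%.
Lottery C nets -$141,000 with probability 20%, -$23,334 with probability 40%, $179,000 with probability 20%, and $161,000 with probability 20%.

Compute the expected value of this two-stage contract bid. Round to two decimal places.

EV(A) = 0.46 × 57000 + 0.32 × 159000 + 0.22 × 175000 = 26220 + 50880 + 38500 = 115600
EV(B) = 0.54 × (-14334) + 0.06 × 145000 + 0.09 × 184000 + 0.31 × 74000 = -7740.36 + 8700 + 16560 + 22940 = 40459.64
EV(C) = 0.2 × (-141000) + 0.4 × (-23334) + 0.2 × 179000 + 0.2 × 161000 = -28200 − 9333.6 + 35800 + 32200 = 30466.4
Overall = 0.4 × 115600 + 0.4 × 40459.64 + 0.2 × 30466.4 = 46240 + 16183.856 + 6093.28 = 68517.136

$68,517.14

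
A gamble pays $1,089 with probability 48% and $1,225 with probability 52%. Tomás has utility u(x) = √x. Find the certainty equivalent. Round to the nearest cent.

$1,158.72

E[u] = 0.48·√1089 + 0.52·√1225 = 0.48·33 + 0.52·35 = 34.04
CE = (34.04)² = 1158.7216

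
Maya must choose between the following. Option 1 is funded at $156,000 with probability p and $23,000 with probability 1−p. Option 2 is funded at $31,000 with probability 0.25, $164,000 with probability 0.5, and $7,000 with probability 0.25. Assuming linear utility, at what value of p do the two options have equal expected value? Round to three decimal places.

EV(Option 2) = 0.25 × 31000 + 0.5 × 164000 + 0.25 × 7000 = 7750 + 82000 + 1750 = 91500
p·156000 + (1−p)·23000 = 91500
133000p + 23000 = 91500
p = (91500 − 23000) / 133000

p = 0.515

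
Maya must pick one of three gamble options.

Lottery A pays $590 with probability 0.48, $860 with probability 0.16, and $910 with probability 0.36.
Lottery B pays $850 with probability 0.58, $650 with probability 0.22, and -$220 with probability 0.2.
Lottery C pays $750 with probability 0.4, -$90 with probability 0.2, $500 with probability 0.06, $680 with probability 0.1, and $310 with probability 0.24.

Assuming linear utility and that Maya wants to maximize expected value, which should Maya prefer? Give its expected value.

Lottery A = 0.48 × 590 + 0.16 × 860 + 0.36 × 910 = 283.2 + 137.6 + 327.6 = 748.4
Lottery B = 0.58 × 850 + 0.22 × 650 + 0.2 × (-220) = 493 + 143 − 44 = 592
Lottery C = 0.4 × 750 + 0.2 × (-90) + 0.06 × 500 + 0.1 × 680 + 0.24 × 310 = 300 − 18 + 30 + 68 + 74.4 = 454.4

Lottery A ($748.40)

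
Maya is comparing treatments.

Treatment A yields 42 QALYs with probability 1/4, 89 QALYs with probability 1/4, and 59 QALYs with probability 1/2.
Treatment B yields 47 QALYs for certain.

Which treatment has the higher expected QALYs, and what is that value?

Treatment A (62.25 QALYs)

Treatment A = 1/4 × 42 + 1/4 × 89 + 1/2 × 59 = 10.5 + 22.25 + 29.5 = 62.25
Treatment B: 47 (certain)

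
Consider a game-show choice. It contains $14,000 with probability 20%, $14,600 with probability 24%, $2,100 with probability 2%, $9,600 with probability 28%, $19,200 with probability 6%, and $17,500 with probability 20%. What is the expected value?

$13,686

EV = 0.2 × 14000 + 0.24 × 14600 + 0.02 × 2100 + 0.28 × 9600 + 0.06 × 19200 + 0.2 × 17500 = 2800 + 3504 + 42 + 2688 + 1152 + 3500 = 13686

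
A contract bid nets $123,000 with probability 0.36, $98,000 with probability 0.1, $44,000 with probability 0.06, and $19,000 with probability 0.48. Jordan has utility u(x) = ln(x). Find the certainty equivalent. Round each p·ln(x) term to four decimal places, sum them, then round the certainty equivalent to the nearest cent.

$46,124.52

E[u] = 0.36·ln(123000) + 0.1·ln(98000) + 0.06·ln(44000) + 0.48·ln(19000) = 4.2192 + 1.1493 + 0.6415 + 4.7291 = 10.7391
CE = e^10.7391 ≈ 46124.52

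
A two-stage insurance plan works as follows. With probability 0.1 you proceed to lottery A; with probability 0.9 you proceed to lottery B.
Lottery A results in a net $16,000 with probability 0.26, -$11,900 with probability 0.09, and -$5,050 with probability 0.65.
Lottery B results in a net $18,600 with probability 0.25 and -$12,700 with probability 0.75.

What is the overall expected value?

EV(A) = 0.26 × 16000 + 0.09 × (-11900) + 0.65 × (-5050) = 4160 − 1071 − 3282.5 = -193.5
EV(B) = 0.25 × 18600 + 0.75 × (-12700) = 4650 − 9525 = -4875
Overall = 0.1 × (-193.5) + 0.9 × (-4875) = -19.35 − 4387.5 = -4406.85

-$4,406.85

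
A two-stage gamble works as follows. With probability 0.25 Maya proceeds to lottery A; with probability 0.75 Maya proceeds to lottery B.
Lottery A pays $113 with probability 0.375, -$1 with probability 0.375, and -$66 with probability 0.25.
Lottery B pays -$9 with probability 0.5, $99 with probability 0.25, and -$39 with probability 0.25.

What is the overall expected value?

$14.25

EV(A) = 0.375 × 113 + 0.375 × (-1) + 0.25 × (-66) = 42.375 − 0.375 − 16.5 = 25.5
EV(B) = 0.5 × (-9) + 0.25 × 99 + 0.25 × (-39) = -4.5 + 24.75 − 9.75 = 10.5
Overall = 0.25 × 25.5 + 0.75 × 10.5 = 6.375 + 7.875 = 14.25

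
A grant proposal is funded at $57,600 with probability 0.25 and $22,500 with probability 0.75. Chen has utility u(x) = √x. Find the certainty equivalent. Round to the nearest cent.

E[u] = 0.25·√57600 + 0.75·√22500 = 0.25·240 + 0.75·150 = 172.5
CE = (172.5)² = 29756.25

$29,756.25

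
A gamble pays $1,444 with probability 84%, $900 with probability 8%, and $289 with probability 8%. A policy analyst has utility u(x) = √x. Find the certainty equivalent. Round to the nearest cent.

$1,273.06

E[u] = 0.84·√1444 + 0.08·√900 + 0.08·√289 = 0.84·38 + 0.08·30 + 0.08·17 = 35.68
CE = (35.68)² = 1273.0624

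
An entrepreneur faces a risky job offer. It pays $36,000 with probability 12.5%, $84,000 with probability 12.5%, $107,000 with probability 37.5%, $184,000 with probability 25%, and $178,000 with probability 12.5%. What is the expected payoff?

EV = 0.125 × 36000 + 0.125 × 84000 + 0.375 × 107000 + 0.25 × 184000 + 0.125 × 178000 = 4500 + 10500 + 40125 + 46000 + 22250 = 123375

$123,375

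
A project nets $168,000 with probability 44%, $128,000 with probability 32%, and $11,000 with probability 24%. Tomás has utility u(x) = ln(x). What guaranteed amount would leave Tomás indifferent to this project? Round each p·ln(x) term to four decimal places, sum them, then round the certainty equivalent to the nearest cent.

$80,057.47

E[u] = 0.44·ln(168000) + 0.32·ln(128000) + 0.24·ln(11000) = 5.2940 + 3.7631 + 2.2334 = 11.2905
CE = e^11.2905 ≈ 80057.47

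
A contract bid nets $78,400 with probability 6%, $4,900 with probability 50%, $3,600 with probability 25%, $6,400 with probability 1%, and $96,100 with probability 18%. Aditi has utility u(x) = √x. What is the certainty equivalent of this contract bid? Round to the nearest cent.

E[u] = 0.06·√78400 + 0.5·√4900 + 0.25·√3600 + 0.01·√6400 + 0.18·√96100 = 0.06·280 + 0.5·70 + 0.25·60 + 0.01·80 + 0.18·310 = 123.4
CE = (123.4)² = 15227.56

$15,227.56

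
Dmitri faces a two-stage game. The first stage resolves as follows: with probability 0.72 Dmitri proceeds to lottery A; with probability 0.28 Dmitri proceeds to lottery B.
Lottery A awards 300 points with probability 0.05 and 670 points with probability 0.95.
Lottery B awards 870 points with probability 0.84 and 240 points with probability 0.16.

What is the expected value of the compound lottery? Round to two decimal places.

EV(A) = 0.05 × 300 + 0.95 × 670 = 15 + 636.5 = 651.5
EV(B) = 0.84 × 870 + 0.16 × 240 = 730.8 + 38.4 = 769.2
Overall = 0.72 × 651.5 + 0.28 × 769.2 = 469.08 + 215.376 = 684.456

684.46 points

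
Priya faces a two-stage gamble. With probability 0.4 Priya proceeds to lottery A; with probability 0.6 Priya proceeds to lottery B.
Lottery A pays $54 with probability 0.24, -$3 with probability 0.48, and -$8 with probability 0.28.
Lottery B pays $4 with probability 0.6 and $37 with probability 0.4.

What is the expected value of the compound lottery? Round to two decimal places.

$14.03

EV(A) = 0.24 × 54 + 0.48 × (-3) + 0.28 × (-8) = 12.96 − 1.44 − 2.24 = 9.28
EV(B) = 0.6 × 4 + 0.4 × 37 = 2.4 + 14.8 = 17.2
Overall = 0.4 × 9.28 + 0.6 × 17.2 = 3.712 + 10.32 = 14.032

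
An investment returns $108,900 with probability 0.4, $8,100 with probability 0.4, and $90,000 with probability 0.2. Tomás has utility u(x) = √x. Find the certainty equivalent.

$51,984

E[u] = 0.4·√108900 + 0.4·√8100 + 0.2·√90000 = 0.4·330 + 0.4·90 + 0.2·300 = 228
CE = (228)² = 51984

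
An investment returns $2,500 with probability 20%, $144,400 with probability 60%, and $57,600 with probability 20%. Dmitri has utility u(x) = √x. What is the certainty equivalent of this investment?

$81,796

E[u] = 0.2·√2500 + 0.6·√144400 + 0.2·√57600 = 0.2·50 + 0.6·380 + 0.2·240 = 286
CE = (286)² = 81796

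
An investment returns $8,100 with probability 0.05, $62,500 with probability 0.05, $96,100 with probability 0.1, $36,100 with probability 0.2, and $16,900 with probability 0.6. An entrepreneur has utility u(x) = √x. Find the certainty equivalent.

$26,896

E[u] = 0.05·√8100 + 0.05·√62500 + 0.1·√96100 + 0.2·√36100 + 0.6·√16900 = 0.05·90 + 0.05·250 + 0.1·310 + 0.2·190 + 0.6·130 = 164
CE = (164)² = 26896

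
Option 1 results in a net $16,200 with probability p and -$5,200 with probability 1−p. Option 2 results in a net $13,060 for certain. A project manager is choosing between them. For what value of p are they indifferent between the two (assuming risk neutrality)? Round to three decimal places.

p·16200 + (1−p)·(-5200) = 13060
21400p − 5200 = 13060
p = (13060 + 5200) / 21400

p = 0.853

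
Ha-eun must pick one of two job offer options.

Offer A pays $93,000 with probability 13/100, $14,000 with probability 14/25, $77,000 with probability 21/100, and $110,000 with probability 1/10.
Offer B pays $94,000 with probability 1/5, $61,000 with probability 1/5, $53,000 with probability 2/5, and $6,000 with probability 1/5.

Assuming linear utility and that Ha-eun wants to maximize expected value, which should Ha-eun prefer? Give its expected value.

Offer A = 13/100 × 93000 + 14/25 × 14000 + 21/100 × 77000 + 1/10 × 110000 = 12090 + 7840 + 16170 + 11000 = 47100
Offer B = 1/5 × 94000 + 1/5 × 61000 + 2/5 × 53000 + 1/5 × 6000 = 18800 + 12200 + 21200 + 1200 = 53400

Offer B ($53,400)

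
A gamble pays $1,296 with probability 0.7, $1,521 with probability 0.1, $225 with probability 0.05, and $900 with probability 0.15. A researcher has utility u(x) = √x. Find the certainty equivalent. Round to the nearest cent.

E[u] = 0.7·√1296 + 0.1·√1521 + 0.05·√225 + 0.15·√900 = 0.7·36 + 0.1·39 + 0.05·15 + 0.15·30 = 34.35
CE = (34.35)² = 1179.9225

$1,179.92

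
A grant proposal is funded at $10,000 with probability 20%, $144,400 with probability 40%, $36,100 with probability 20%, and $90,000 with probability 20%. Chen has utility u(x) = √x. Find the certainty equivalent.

E[u] = 0.2·√10000 + 0.4·√144400 + 0.2·√36100 + 0.2·√90000 = 0.2·100 + 0.4·380 + 0.2·190 + 0.2·300 = 270
CE = (270)² = 72900

$72,900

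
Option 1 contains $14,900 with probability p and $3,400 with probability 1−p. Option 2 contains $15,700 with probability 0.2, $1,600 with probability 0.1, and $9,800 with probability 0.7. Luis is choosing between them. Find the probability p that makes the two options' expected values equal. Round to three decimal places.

p = 0.588

EV(Option 2) = 0.2 × 15700 + 0.1 × 1600 + 0.7 × 9800 = 3140 + 160 + 6860 = 10160
p·14900 + (1−p)·3400 = 10160
11500p + 3400 = 10160
p = (10160 − 3400) / 11500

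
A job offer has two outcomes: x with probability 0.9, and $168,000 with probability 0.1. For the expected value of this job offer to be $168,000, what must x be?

x = $168,000

0.9·x + 0.1·168000 = 168000
0.9·x = 168000 − 16800 = 151200
x = 151200 / 0.9 = 168000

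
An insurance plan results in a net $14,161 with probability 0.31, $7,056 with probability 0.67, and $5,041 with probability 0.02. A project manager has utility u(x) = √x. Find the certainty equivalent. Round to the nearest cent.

E[u] = 0.31·√14161 + 0.67·√7056 + 0.02·√5041 = 0.31·119 + 0.67·84 + 0.02·71 = 94.59
CE = (94.59)² = 8947.2681

$8,947.27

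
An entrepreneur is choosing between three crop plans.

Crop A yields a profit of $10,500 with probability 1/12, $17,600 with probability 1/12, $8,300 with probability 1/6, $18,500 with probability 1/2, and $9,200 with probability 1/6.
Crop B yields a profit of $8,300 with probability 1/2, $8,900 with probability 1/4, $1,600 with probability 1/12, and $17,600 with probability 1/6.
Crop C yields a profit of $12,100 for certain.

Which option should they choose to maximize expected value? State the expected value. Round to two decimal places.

Crop A ($14,508.33)

Crop A = 1/12 × 10500 + 1/12 × 17600 + 1/6 × 8300 + 1/2 × 18500 + 1/6 × 9200 = 875 + 1466.6667 + 1383.3333 + 9250 + 1533.3333 = 14508.3333
Crop B = 1/2 × 8300 + 1/4 × 8900 + 1/12 × 1600 + 1/6 × 17600 = 4150 + 2225 + 133.3333 + 2933.3333 = 9441.6667
Crop C: 12100 (certain)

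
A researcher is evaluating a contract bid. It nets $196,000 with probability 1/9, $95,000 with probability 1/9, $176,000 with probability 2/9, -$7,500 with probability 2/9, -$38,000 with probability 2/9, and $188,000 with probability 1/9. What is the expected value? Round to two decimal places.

$82,222.22

EV = 1/9 × 196000 + 1/9 × 95000 + 2/9 × 176000 + 2/9 × (-7500) + 2/9 × (-38000) + 1/9 × 188000 = 21777.7778 + 10555.5556 + 39111.1111 − 1666.6667 − 8444.4444 + 20888.8889 = 82222.2222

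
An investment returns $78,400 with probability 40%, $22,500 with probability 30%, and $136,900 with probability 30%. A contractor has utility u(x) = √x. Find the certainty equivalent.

$71,824

E[u] = 0.4·√78400 + 0.3·√22500 + 0.3·√136900 = 0.4·280 + 0.3·150 + 0.3·370 = 268
CE = (268)² = 71824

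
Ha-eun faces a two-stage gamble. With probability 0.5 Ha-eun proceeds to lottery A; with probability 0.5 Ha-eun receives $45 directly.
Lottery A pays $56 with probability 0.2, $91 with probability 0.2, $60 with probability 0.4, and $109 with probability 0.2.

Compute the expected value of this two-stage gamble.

EV(A) = 0.2 × 56 + 0.2 × 91 + 0.4 × 60 + 0.2 × 109 = 11.2 + 18.2 + 24 + 21.8 = 75.2
Branch B: 45 (certain)
Overall = 0.5 × 75.2 + 0.5 × 45 = 37.6 + 22.5 = 60.1

$60.10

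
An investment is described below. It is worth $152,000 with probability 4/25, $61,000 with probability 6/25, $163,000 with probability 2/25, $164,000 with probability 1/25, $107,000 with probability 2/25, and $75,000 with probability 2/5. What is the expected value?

EV = 4/25 × 152000 + 6/25 × 61000 + 2/25 × 163000 + 1/25 × 164000 + 2/25 × 107000 + 2/5 × 75000 = 24320 + 14640 + 13040 + 6560 + 8560 + 30000 = 97120

$97,120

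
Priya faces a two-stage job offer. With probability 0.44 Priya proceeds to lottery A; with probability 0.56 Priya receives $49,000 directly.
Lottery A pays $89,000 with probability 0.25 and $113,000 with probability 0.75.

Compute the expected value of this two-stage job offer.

EV(A) = 0.25 × 89000 + 0.75 × 113000 = 22250 + 84750 = 107000
Branch B: 49000 (certain)
Overall = 0.44 × 107000 + 0.56 × 49000 = 47080 + 27440 = 74520

$74,520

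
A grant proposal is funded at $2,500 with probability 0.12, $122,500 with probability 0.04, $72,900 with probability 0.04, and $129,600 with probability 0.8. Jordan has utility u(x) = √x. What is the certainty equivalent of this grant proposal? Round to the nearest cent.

$101,633.44

E[u] = 0.12·√2500 + 0.04·√122500 + 0.04·√72900 + 0.8·√129600 = 0.12·50 + 0.04·350 + 0.04·270 + 0.8·360 = 318.8
CE = (318.8)² = 101633.44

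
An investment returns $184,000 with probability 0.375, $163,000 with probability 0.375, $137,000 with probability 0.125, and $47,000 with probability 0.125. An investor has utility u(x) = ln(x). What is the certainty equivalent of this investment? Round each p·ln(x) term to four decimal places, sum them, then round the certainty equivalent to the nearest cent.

$142,885.66

E[u] = 0.375·ln(184000) + 0.375·ln(163000) + 0.125·ln(137000) + 0.125·ln(47000) = 4.5460 + 4.5006 + 1.4785 + 1.3447 = 11.8698
CE = e^11.8698 ≈ 142885.66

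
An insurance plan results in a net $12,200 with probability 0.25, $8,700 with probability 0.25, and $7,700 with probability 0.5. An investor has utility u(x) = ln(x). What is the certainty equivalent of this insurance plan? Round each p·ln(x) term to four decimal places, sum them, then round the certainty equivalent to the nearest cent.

$8,907.06

E[u] = 0.25·ln(12200) + 0.25·ln(8700) + 0.5·ln(7700) = 2.3523 + 2.2678 + 4.4745 = 9.0946
CE = e^9.0946 ≈ 8907.06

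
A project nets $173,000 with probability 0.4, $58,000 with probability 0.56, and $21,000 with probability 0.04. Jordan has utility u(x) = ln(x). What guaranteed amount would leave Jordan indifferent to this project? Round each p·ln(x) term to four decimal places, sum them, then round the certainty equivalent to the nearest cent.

E[u] = 0.4·ln(173000) + 0.56·ln(58000) + 0.04·ln(21000) = 4.8244 + 6.1422 + 0.3981 = 11.3647
CE = e^11.3647 ≈ 86223.67

$86,223.67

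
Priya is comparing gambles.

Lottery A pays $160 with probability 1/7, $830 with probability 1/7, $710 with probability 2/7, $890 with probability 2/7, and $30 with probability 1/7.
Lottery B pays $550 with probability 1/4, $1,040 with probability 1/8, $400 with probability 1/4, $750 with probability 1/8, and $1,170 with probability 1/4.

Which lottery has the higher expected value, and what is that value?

Lottery A = 1/7 × 160 + 1/7 × 830 + 2/7 × 710 + 2/7 × 890 + 1/7 × 30 = 22.8571 + 118.5714 + 202.8571 + 254.2857 + 4.2857 = 602.8571
Lottery B = 1/4 × 550 + 1/8 × 1040 + 1/4 × 400 + 1/8 × 750 + 1/4 × 1170 = 137.5 + 130 + 100 + 93.75 + 292.5 = 753.75

Lottery B ($753.75)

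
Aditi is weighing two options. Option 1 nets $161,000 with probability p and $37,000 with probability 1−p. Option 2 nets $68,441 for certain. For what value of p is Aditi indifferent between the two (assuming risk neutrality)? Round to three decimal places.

p·161000 + (1−p)·37000 = 68441
124000p + 37000 = 68441
p = (68441 − 37000) / 124000

p = 0.254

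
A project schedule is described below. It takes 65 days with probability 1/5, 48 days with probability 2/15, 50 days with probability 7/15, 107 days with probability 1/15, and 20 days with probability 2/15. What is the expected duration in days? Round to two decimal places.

52.53 days

EV = 1/5 × 65 + 2/15 × 48 + 7/15 × 50 + 1/15 × 107 + 2/15 × 20 = 13 + 6.4 + 23.3333 + 7.1333 + 2.6667 = 52.5333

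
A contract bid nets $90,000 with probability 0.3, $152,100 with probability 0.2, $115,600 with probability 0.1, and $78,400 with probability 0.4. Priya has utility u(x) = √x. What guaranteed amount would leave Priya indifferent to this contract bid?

E[u] = 0.3·√90000 + 0.2·√152100 + 0.1·√115600 + 0.4·√78400 = 0.3·300 + 0.2·390 + 0.1·340 + 0.4·280 = 314
CE = (314)² = 98596

$98,596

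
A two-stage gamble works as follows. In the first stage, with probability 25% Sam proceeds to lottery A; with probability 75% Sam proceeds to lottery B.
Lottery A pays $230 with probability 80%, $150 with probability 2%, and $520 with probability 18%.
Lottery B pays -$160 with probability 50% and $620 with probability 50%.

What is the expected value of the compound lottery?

$242.65

EV(A) = 0.8 × 230 + 0.02 × 150 + 0.18 × 520 = 184 + 3 + 93.6 = 280.6
EV(B) = 0.5 × (-160) + 0.5 × 620 = -80 + 310 = 230
Overall = 0.25 × 280.6 + 0.75 × 230 = 70.15 + 172.5 = 242.65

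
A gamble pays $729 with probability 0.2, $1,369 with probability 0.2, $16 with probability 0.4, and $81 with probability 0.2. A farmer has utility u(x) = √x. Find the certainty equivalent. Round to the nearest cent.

$262.44

E[u] = 0.2·√729 + 0.2·√1369 + 0.4·√16 + 0.2·√81 = 0.2·27 + 0.2·37 + 0.4·4 + 0.2·9 = 16.2
CE = (16.2)² = 262.44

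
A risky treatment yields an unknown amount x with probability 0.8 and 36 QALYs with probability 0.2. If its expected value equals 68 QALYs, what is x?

x = 76 QALYs

0.8·x + 0.2·36 = 68
0.8·x = 68 − 7.2 = 60.8
x = 60.8 / 0.8 = 76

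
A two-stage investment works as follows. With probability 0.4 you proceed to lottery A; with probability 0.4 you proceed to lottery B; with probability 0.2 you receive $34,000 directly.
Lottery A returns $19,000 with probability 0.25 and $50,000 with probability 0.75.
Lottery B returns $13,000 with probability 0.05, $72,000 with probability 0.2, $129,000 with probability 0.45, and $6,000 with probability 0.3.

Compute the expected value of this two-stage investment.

$53,660

EV(A) = 0.25 × 19000 + 0.75 × 50000 = 4750 + 37500 = 42250
EV(B) = 0.05 × 13000 + 0.2 × 72000 + 0.45 × 129000 + 0.3 × 6000 = 650 + 14400 + 58050 + 1800 = 74900
Branch C: 34000 (certain)
Overall = 0.4 × 42250 + 0.4 × 74900 + 0.2 × 34000 = 16900 + 29960 + 6800 = 53660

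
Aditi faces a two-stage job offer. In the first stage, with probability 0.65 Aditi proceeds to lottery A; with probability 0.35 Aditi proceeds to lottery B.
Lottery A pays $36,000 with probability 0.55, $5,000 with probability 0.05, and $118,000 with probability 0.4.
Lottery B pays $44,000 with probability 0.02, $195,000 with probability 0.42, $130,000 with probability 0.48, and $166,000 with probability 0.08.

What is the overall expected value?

$99,173.50

EV(A) = 0.55 × 36000 + 0.05 × 5000 + 0.4 × 118000 = 19800 + 250 + 47200 = 67250
EV(B) = 0.02 × 44000 + 0.42 × 195000 + 0.48 × 130000 + 0.08 × 166000 = 880 + 81900 + 62400 + 13280 = 158460
Overall = 0.65 × 67250 + 0.35 × 158460 = 43712.5 + 55461 = 99173.5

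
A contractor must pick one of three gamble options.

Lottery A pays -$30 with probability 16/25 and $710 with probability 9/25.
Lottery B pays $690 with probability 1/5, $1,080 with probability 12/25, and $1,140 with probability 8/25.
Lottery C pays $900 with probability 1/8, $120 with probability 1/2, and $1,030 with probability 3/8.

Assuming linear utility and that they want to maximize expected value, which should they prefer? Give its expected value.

Lottery B ($1,021.20)

Lottery A = 16/25 × (-30) + 9/25 × 710 = -19.2 + 255.6 = 236.4
Lottery B = 1/5 × 690 + 12/25 × 1080 + 8/25 × 1140 = 138 + 518.4 + 364.8 = 1021.2
Lottery C = 1/8 × 900 + 1/2 × 120 + 3/8 × 1030 = 112.5 + 60 + 386.25 = 558.75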